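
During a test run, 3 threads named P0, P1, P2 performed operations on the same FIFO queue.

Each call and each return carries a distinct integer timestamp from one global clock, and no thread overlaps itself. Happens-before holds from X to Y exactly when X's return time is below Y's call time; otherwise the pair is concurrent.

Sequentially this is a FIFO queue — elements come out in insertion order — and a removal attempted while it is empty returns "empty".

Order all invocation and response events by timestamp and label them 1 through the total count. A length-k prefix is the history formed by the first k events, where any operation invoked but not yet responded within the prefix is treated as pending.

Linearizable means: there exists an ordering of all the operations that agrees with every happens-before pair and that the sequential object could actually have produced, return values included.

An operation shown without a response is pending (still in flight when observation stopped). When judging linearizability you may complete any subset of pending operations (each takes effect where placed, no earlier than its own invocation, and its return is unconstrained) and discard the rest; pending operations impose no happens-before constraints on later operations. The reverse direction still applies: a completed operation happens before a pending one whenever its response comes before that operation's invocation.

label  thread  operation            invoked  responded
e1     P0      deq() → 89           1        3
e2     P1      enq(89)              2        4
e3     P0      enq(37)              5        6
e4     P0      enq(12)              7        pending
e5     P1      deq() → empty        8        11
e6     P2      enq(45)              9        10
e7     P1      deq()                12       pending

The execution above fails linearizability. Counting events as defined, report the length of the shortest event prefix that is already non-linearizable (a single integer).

11

one valid order for events 1..10 is e2, e1, e3, e4, e5, e6:
1. e2 enq(89), leaving queue <89>
2. e1 deq() → 89, leaving queue <>
3. e3 enq(37), leaving queue <37>
4. e4 enq(12) (pending, included), leaving queue <37,12>
5. e5 deq() (pending, included), leaving queue <12>
6. e6 enq(45), leaving queue <12,45>
with event 11 included (e5 responding at time 11), all real-time-consistent orders fail
completion choices over the 1 pending operation (e4) were checked; none helps
sample order e1, e2, e3, e5, e6 (pending dropped) stalls at step 1 — e1 deq() → 89 has no legal effect
sample order e1, e2, e3, e6, e5 (pending dropped) stalls at step 1 — e1 deq() → 89 has no legal effect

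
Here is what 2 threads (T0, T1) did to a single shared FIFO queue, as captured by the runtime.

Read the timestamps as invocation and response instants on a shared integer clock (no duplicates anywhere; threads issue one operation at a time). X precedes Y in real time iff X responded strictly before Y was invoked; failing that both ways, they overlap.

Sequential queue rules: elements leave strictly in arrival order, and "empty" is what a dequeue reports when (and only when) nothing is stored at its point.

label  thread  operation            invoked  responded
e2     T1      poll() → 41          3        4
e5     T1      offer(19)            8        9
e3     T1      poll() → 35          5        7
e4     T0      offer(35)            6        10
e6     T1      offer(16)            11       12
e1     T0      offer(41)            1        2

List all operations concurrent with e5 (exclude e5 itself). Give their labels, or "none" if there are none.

e5 spans [8,9]: anything still running between times 8 and 9 counts as concurrent
e1 [1,2]: before
e2 [3,4]: before
e3 [5,7]: before
e4 [6,10]: concurrent
e6 [11,12]: after

e4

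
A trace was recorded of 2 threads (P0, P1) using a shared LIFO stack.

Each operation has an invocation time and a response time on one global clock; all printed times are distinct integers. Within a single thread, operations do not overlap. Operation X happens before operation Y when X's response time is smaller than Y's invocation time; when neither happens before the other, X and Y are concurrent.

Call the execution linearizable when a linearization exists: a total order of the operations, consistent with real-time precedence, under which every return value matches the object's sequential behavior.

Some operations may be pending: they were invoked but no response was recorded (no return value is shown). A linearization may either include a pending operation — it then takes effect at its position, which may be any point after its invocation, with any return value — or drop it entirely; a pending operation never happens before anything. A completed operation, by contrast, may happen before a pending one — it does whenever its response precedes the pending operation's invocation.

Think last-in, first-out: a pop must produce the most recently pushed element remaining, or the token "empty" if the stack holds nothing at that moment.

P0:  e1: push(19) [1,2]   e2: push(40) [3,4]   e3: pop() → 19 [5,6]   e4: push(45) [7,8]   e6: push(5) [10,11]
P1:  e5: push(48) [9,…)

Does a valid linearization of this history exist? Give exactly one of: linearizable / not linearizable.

prefix check: 1..5 passes, 1..6 fails once e3's time-6 response joins
a single order respects real time; the 3 completed LIFO stack operations fail replay along it
sample order e1, e2, e3 stalls at step 3 — e3 pop() → 19 has no legal effect

not linearizable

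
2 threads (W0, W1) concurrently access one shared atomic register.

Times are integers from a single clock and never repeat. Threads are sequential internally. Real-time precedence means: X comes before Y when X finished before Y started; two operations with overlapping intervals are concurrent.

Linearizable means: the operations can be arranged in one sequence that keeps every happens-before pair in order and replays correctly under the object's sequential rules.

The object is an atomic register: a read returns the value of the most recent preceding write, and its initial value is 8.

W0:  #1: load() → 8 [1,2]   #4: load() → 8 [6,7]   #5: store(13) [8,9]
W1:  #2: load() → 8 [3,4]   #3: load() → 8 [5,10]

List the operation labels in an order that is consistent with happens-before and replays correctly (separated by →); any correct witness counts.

1. #1 load() → 8, leaving value 8
2. #2 load() → 8, leaving value 8
3. #3 load() → 8, leaving value 8
4. #4 load() → 8, leaving value 8
5. #5 store(13), leaving value 13

#1 → #2 → #3 → #4 → #5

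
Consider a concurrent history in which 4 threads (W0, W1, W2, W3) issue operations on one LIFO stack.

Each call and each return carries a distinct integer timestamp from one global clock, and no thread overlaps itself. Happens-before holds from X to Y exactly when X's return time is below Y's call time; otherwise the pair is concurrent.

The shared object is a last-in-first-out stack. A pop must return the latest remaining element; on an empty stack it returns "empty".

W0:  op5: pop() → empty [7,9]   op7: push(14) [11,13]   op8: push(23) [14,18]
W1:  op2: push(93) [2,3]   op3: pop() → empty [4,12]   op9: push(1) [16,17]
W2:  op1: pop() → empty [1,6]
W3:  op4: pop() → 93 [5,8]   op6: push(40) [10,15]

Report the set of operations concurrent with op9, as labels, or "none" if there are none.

op8

op9 runs from 16 to 17; window-overlapping ops are concurrent
op1 [1,6]: before
op2 [2,3]: before
op3 [4,12]: before
op4 [5,8]: before
op5 [7,9]: before
op6 [10,15]: before
op7 [11,13]: before
op8 [14,18]: concurrent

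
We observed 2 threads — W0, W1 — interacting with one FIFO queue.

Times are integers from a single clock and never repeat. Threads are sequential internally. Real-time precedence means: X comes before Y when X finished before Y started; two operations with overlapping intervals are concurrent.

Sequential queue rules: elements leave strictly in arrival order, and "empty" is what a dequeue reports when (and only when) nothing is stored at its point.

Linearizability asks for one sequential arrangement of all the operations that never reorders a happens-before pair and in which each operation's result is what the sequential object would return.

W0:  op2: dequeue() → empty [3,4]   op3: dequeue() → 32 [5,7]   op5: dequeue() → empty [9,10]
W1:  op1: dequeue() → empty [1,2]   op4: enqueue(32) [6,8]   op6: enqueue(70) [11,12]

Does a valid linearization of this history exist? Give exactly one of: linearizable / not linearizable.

linearizable

one valid linearization: op1, op2, op4, op3, op5, op6
after step 1 (op1 dequeue() → empty): queue <>
after step 2 (op2 dequeue() → empty): queue <>
after step 3 (op4 enqueue(32)): queue <32>
after step 4 (op3 dequeue() → 32): queue <>
after step 5 (op5 dequeue() → empty): queue <>
after step 6 (op6 enqueue(70)): queue <70>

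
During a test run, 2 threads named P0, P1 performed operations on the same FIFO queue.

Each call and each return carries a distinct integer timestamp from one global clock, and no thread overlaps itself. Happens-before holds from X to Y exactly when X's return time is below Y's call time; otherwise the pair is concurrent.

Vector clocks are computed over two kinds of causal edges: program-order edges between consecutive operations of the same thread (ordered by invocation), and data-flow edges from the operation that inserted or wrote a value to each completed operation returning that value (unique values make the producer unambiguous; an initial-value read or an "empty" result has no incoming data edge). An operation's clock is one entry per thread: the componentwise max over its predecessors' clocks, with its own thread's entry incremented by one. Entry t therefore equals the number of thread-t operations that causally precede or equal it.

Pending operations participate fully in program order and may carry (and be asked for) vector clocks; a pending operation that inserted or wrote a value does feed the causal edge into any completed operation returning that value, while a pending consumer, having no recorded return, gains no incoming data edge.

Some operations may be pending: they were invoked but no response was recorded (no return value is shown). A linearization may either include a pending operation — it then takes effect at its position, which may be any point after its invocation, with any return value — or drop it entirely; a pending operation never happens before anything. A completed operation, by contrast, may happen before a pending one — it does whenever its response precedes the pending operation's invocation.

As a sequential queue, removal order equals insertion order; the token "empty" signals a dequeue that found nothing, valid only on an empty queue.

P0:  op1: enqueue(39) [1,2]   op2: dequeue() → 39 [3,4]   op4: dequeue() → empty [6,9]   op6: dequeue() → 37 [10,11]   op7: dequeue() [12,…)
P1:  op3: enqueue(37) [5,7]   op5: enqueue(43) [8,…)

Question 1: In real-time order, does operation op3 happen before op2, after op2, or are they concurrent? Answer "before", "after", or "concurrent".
after

op3 spans [5,7], op2 spans [3,4]
resp(op2)=4 < inv(op3)=5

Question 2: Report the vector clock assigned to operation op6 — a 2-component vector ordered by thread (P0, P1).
(4, 1)

invoked at 5, op3 has no predecessors; its own P1 bump gives (0, 1)
invoked at 1, op1 has no predecessors; its own P0 bump gives (1, 0)
op5 (invocation 8): componentwise max over VC(op3)=(0, 1), +1 at P1, giving (0, 2)
op2 (invocation 3): componentwise max over VC(op1)=(1, 0), +1 at P0, giving (2, 0)
op4 (invocation 6): componentwise max over VC(op2)=(2, 0), +1 at P0, giving (3, 0)
op6 (invocation 10): componentwise max over VC(op3)=(0, 1), VC(op4)=(3, 0), +1 at P0, giving (4, 1)
op7 (invocation 12): componentwise max over VC(op6)=(4, 1), +1 at P0, giving (5, 1)
target: VC(op6) = (4, 1)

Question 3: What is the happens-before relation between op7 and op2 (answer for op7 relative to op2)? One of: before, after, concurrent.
after

op7 spans [12,…), op2 spans [3,4]
resp(op2)=4 < inv(op7)=12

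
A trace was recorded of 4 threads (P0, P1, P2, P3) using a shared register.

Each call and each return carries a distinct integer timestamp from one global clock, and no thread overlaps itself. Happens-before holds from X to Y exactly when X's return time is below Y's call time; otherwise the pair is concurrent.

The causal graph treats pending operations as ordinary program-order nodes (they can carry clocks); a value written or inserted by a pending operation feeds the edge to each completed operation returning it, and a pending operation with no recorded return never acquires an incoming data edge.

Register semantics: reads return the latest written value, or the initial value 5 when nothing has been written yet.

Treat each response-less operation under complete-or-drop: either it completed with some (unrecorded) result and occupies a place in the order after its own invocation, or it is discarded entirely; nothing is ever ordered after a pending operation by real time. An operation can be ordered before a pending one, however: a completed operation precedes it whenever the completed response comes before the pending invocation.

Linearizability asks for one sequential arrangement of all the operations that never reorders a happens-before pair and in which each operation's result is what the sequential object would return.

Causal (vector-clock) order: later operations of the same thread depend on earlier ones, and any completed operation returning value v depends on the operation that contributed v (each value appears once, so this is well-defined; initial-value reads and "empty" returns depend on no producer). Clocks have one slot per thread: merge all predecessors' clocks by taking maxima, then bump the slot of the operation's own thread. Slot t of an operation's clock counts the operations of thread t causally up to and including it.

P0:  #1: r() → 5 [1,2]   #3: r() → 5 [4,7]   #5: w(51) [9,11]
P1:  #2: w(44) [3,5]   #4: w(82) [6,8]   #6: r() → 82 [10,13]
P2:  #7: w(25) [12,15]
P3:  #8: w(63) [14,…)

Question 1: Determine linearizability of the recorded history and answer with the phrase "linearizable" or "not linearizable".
witness order: #1, #3, #2, #4, #6, #5, #7
after step 1 (#1 r() → 5): value 5
after step 2 (#3 r() → 5): value 5
after step 3 (#2 w(44)): value 44
after step 4 (#4 w(82)): value 82
after step 5 (#6 r() → 82): value 82
after step 6 (#5 w(51)): value 51
after step 7 (#7 w(25)): value 25

linearizable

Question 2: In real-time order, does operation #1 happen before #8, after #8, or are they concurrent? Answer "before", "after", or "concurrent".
#1 spans [1,2], #8 spans [14,…)
resp(#1)=2 < inv(#8)=14

before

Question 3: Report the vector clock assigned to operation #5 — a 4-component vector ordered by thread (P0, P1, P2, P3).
root op #8, invoked 14: fresh clock plus P3's own tick → (0, 0, 0, 1)
root op #7, invoked 12: fresh clock plus P2's own tick → (0, 0, 1, 0)
root op #2, invoked 3: fresh clock plus P1's own tick → (0, 1, 0, 0)
root op #1, invoked 1: fresh clock plus P0's own tick → (1, 0, 0, 0)
#4, invoked 6, takes VC(#2)=(0, 1, 0, 0) under max, adds 1 for P1 → (0, 2, 0, 0)
#3, invoked 4, takes VC(#1)=(1, 0, 0, 0) under max, adds 1 for P0 → (2, 0, 0, 0)
#6, invoked 10, takes VC(#4)=(0, 2, 0, 0) under max, adds 1 for P1 → (0, 3, 0, 0)
#5, invoked 9, takes VC(#3)=(2, 0, 0, 0) under max, adds 1 for P0 → (3, 0, 0, 0)
target: VC(#5) = (3, 0, 0, 0)

(3, 0, 0, 0)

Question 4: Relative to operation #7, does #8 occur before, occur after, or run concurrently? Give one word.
#8 spans [14,…), #7 spans [12,15]
the intervals overlap in both directions

concurrent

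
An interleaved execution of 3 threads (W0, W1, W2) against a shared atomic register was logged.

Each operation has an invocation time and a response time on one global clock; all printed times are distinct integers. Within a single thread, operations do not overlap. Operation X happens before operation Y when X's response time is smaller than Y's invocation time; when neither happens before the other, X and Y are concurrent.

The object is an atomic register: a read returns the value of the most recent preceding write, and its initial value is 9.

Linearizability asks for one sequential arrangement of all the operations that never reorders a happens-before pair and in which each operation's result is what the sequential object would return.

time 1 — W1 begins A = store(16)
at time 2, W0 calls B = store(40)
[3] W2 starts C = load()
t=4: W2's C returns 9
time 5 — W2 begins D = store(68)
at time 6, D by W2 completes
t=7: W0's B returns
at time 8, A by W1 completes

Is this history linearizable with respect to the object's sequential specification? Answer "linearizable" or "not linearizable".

one valid linearization: C, A, B, D
1. C load() → 9, leaving value 9
2. A store(16), leaving value 16
3. B store(40), leaving value 40
4. D store(68), leaving value 68

linearizable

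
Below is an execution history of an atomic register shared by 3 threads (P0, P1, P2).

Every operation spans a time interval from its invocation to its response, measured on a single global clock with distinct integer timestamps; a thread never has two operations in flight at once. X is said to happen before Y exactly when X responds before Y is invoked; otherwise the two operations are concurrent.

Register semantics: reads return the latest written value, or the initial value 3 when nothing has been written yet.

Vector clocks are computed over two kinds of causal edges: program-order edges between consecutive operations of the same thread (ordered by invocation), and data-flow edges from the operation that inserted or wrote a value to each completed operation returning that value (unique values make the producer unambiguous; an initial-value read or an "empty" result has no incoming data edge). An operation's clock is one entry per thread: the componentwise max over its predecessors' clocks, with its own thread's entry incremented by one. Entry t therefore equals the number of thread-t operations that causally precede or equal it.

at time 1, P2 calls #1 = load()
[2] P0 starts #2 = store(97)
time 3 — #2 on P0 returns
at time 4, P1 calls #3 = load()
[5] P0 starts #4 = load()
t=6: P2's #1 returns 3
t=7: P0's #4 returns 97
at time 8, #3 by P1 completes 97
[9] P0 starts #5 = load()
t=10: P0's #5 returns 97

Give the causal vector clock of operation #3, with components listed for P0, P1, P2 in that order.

root op #1, invoked 1: fresh clock plus P2's own tick → (0, 0, 1)
root op #2, invoked 2: fresh clock plus P0's own tick → (1, 0, 0)
from VC(#2)=(1, 0, 0), #3 (invoked 4) maxes components and bumps P1 → (1, 1, 0)
from VC(#2)=(1, 0, 0), #4 (invoked 5) maxes components and bumps P0 → (2, 0, 0)
from VC(#2)=(1, 0, 0), VC(#4)=(2, 0, 0), #5 (invoked 9) maxes components and bumps P0 → (3, 0, 0)
target: VC(#3) = (1, 1, 0)

(1, 1, 0)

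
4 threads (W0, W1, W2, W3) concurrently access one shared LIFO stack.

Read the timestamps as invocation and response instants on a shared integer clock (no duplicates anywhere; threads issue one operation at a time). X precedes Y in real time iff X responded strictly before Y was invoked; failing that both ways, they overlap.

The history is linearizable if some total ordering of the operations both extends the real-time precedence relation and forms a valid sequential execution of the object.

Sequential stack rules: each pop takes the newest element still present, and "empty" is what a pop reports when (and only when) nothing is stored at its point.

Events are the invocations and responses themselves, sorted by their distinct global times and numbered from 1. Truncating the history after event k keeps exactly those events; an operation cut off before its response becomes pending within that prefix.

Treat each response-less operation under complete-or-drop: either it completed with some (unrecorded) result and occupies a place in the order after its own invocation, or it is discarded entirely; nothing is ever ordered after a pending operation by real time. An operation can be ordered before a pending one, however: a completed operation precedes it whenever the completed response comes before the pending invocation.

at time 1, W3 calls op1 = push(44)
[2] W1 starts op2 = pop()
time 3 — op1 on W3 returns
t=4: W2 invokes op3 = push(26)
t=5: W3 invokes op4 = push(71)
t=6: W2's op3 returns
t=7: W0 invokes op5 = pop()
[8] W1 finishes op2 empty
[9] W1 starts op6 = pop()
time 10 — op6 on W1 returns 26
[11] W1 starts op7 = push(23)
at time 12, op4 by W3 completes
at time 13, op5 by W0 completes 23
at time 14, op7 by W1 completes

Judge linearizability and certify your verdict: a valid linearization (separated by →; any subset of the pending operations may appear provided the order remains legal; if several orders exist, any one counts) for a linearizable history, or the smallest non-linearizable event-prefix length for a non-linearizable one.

1. op2 pop() → empty, leaving stack <>
2. op1 push(44), leaving stack <44>
3. op3 push(26), leaving stack <44,26>
4. op6 pop() → 26, leaving stack <44>
5. op4 push(71), leaving stack <44,71>
6. op7 push(23), leaving stack <44,71,23>
7. op5 pop() → 23, leaving stack <44,71>

linearizable — witness: op2 → op1 → op3 → op6 → op4 → op7 → op5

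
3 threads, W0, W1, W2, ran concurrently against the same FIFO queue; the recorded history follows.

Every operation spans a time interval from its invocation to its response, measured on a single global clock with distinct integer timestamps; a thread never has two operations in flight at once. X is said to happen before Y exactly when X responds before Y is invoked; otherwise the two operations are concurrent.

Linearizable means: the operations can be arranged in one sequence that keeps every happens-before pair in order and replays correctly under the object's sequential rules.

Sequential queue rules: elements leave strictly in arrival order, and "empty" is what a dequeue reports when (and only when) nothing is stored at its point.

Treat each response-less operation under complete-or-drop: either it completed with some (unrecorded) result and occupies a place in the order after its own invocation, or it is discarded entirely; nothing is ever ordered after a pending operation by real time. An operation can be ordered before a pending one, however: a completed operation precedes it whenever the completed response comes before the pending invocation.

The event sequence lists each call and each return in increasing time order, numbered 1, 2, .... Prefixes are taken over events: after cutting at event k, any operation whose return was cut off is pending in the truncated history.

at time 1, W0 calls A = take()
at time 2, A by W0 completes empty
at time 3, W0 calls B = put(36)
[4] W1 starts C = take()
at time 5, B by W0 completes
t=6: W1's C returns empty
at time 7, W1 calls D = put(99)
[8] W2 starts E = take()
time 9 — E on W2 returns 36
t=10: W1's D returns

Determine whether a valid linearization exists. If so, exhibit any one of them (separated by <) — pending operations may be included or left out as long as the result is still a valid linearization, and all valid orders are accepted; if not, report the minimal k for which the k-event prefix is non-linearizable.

linearizable — witness: A < C < B < D < E

after step 1 (A take() → empty): queue <>
after step 2 (C take() → empty): queue <>
after step 3 (B put(36)): queue <36>
after step 4 (D put(99)): queue <36,99>
after step 5 (E take() → 36): queue <99>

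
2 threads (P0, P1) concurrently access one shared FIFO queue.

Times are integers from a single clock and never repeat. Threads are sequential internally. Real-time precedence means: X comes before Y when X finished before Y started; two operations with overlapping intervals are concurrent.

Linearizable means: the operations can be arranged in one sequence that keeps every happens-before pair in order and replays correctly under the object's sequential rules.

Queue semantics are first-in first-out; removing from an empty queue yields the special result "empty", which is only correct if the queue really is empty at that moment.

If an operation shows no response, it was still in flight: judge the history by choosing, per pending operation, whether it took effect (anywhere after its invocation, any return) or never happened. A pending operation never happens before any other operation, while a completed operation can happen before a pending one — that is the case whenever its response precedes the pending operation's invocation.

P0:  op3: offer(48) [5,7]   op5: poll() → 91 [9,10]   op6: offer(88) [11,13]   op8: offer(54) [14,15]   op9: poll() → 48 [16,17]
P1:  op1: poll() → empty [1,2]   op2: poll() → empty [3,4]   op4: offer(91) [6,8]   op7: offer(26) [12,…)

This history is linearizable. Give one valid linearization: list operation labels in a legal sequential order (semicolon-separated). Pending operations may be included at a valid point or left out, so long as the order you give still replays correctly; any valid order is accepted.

after step 1 (op1 poll() → empty): queue <>
after step 2 (op2 poll() → empty): queue <>
after step 3 (op4 offer(91)): queue <91>
after step 4 (op3 offer(48)): queue <91,48>
after step 5 (op5 poll() → 91): queue <48>
after step 6 (op6 offer(88)): queue <48,88>
after step 7 (op7 offer(26) (pending, included)): queue <48,88,26>
after step 8 (op8 offer(54)): queue <48,88,26,54>
after step 9 (op9 poll() → 48): queue <88,26,54>

op1; op2; op4; op3; op5; op6; op7; op8; op9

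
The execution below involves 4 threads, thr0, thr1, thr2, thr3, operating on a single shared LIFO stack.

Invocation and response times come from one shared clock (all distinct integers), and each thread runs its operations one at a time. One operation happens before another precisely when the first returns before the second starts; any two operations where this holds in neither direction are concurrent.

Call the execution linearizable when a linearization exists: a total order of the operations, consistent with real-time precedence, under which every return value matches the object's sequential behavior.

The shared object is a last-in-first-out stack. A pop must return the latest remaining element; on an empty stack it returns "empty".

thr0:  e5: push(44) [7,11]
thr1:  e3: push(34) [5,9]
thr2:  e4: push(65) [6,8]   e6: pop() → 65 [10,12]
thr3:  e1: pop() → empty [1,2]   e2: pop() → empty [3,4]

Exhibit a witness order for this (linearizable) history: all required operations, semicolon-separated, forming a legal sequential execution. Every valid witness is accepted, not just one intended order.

step 1: e1 pop() → empty — stack <>
step 2: e2 pop() → empty — stack <>
step 3: e3 push(34) — stack <34>
step 4: e4 push(65) — stack <34,65>
step 5: e6 pop() → 65 — stack <34>
step 6: e5 push(44) — stack <34,44>

e1; e2; e3; e4; e6; e5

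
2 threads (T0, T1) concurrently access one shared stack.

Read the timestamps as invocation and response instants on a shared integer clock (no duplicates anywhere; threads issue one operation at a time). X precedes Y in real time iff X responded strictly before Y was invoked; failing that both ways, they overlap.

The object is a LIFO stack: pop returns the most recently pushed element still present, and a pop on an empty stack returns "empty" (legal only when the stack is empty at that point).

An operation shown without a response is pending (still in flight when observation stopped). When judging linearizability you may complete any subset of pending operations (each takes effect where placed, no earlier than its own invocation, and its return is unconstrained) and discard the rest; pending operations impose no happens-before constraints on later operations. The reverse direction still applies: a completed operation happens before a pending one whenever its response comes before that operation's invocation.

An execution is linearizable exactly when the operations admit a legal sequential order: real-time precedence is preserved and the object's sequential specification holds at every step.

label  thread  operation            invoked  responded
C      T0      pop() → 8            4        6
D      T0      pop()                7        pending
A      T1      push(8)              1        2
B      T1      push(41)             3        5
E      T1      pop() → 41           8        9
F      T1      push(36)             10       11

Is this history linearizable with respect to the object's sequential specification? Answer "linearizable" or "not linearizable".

linearizable

one valid linearization: A, C, B, E, D, F
after step 1 (A push(8)): stack <8>
after step 2 (C pop() → 8): stack <>
after step 3 (B push(41)): stack <41>
after step 4 (E pop() → 41): stack <>
after step 5 (D pop() (pending, included)): stack <>
after step 6 (F push(36)): stack <36>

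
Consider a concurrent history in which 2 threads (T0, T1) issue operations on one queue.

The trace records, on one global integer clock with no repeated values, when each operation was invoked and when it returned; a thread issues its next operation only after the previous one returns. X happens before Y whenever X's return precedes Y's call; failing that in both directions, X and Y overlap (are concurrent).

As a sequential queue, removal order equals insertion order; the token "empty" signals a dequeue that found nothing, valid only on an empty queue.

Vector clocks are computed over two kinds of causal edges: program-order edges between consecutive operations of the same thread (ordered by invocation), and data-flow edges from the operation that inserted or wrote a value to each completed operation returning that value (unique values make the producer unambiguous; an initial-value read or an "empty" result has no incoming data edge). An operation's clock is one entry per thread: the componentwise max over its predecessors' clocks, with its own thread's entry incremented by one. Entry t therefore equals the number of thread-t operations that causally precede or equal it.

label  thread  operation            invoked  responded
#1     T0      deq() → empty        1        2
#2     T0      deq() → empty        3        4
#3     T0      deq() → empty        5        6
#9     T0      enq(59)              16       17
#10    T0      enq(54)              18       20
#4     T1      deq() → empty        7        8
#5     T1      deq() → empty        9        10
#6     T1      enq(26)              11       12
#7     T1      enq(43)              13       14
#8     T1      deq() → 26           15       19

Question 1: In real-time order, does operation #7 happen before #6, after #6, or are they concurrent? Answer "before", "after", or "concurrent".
Answer: after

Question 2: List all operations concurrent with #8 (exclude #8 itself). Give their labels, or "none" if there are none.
Answer: #10, #9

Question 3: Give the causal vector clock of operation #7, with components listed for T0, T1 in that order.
Answer: (0, 4)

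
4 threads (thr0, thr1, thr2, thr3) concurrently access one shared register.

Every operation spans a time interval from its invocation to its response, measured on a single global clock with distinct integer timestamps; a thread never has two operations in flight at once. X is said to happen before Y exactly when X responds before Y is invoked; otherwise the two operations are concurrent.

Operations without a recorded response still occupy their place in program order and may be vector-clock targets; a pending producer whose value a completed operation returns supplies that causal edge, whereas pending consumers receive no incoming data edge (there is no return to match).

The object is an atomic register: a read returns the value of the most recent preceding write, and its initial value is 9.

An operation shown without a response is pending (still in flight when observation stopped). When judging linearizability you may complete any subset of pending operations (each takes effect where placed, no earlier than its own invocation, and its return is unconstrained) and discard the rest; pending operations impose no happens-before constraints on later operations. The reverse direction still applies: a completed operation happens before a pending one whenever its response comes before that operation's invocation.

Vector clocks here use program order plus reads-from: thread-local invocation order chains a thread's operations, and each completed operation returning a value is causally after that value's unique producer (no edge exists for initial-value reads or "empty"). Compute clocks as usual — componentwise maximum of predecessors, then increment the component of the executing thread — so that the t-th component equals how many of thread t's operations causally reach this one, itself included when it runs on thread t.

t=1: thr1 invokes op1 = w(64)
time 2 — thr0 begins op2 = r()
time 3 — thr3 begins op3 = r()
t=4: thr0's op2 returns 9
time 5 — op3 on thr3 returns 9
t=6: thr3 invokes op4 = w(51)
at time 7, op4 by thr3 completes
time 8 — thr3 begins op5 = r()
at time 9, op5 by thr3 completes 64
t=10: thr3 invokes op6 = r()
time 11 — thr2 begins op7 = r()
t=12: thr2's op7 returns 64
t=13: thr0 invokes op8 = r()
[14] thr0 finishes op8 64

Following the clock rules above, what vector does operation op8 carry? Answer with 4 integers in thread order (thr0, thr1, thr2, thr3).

(2, 1, 0, 0)

invoked at 3, op3 has no predecessors; its own thr3 bump gives (0, 0, 0, 1)
invoked at 1, op1 has no predecessors; its own thr1 bump gives (0, 1, 0, 0)
invoked at 2, op2 has no predecessors; its own thr0 bump gives (1, 0, 0, 0)
op4, invoked 6, takes VC(op3)=(0, 0, 0, 1) under max, adds 1 for thr3 → (0, 0, 0, 2)
op7, invoked 11, takes VC(op1)=(0, 1, 0, 0) under max, adds 1 for thr2 → (0, 1, 1, 0)
op8, invoked 13, takes VC(op1)=(0, 1, 0, 0), VC(op2)=(1, 0, 0, 0) under max, adds 1 for thr0 → (2, 1, 0, 0)
op5, invoked 8, takes VC(op1)=(0, 1, 0, 0), VC(op4)=(0, 0, 0, 2) under max, adds 1 for thr3 → (0, 1, 0, 3)
op6, invoked 10, takes VC(op5)=(0, 1, 0, 3) under max, adds 1 for thr3 → (0, 1, 0, 4)
target: VC(op8) = (2, 1, 0, 0)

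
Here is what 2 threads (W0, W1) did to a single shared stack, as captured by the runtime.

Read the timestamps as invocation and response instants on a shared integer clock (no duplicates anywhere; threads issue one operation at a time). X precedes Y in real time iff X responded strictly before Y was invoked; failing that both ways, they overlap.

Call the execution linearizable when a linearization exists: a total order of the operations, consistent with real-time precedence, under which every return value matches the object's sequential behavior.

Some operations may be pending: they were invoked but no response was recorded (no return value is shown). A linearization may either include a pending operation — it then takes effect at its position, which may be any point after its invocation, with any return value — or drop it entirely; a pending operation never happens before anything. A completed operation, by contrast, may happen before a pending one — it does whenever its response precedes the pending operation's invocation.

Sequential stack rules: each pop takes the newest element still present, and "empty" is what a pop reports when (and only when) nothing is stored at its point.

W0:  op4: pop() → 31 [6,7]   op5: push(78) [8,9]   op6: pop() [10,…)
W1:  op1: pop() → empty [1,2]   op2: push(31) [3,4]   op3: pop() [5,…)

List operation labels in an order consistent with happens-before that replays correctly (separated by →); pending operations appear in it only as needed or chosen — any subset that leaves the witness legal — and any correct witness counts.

op1 → op2 → op4 → op3 → op5

1. op1 pop() → empty, leaving stack <>
2. op2 push(31), leaving stack <31>
3. op4 pop() → 31, leaving stack <>
4. op3 pop() (pending, included), leaving stack <>
5. op5 push(78), leaving stack <78>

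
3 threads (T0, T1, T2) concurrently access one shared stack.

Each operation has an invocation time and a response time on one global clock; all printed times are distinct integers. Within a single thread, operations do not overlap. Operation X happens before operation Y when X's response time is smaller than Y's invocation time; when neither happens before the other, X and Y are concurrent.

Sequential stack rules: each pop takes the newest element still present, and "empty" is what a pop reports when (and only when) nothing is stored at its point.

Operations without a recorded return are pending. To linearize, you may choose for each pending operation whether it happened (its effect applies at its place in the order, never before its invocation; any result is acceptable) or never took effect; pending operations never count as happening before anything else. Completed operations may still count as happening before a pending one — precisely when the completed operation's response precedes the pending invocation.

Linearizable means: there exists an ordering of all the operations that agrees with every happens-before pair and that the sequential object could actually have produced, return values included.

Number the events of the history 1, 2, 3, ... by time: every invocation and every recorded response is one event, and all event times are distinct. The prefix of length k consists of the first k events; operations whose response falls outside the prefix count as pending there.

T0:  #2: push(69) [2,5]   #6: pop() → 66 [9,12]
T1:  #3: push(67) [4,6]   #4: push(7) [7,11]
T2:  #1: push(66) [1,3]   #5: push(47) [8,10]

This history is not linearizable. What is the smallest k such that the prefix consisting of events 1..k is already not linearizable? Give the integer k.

one valid order for events 1..11 is #1, #2, #3, #4, #5:
after step 1 (#1 push(66)): stack <66>
after step 2 (#2 push(69)): stack <66,69>
after step 3 (#3 push(67)): stack <66,69,67>
after step 4 (#4 push(7)): stack <66,69,67,7>
after step 5 (#5 push(47)): stack <66,69,67,7,47>
include event 12 — #6 responding at 12 — and every candidate order breaks
one such order, #1, #2, #3, #4, #5, #6, breaks at step 6 where #6 pop() → 66 is illegal
one such order, #1, #2, #3, #4, #6, #5, breaks at step 5 where #6 pop() → 66 is illegal

12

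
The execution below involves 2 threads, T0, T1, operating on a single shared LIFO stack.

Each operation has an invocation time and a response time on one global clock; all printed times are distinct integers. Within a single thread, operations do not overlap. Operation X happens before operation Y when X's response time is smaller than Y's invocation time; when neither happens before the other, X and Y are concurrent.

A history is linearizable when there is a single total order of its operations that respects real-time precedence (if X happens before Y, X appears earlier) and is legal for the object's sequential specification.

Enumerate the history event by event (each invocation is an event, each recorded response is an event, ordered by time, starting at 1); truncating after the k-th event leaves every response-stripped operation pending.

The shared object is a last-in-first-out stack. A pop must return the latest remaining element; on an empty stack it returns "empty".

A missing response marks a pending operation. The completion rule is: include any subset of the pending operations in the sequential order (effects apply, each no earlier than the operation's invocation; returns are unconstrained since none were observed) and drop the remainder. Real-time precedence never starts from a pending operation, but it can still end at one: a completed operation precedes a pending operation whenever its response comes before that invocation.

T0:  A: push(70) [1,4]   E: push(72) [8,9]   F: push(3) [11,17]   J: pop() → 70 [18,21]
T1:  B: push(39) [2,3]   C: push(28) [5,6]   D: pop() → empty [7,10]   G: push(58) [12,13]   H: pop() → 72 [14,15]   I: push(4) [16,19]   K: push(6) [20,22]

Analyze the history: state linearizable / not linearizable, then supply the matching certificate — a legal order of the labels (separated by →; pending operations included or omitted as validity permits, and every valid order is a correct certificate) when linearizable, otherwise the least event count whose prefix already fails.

not linearizable — minimal violating prefix: 10 events

through event 9 a valid linearization exists; event 10 (D responding at time 10) ends that
the 5 completed operations admit 4 real-time orders; each fails the LIFO stack replay
e.g. A, B, C, D, E: illegal at step 4, since D pop() → empty cannot apply there
e.g. A, B, C, E, D: illegal at step 5, since D pop() → empty cannot apply there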